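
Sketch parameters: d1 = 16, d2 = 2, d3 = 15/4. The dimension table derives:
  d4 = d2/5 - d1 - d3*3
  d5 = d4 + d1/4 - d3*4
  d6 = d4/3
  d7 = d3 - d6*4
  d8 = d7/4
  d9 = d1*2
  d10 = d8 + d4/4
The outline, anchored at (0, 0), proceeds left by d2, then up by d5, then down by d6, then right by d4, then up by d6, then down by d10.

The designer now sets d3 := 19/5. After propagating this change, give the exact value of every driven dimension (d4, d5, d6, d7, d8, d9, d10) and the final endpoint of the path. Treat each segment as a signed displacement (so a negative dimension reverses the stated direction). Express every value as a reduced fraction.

Apply edit: d3 := 19/5
  d4 = d2/5 - d1 - d3*3 = -27
  d5 = d4 + d1/4 - d3*4 = -191/5
  d6 = d4/3 = -9
  d7 = d3 - d6*4 = 199/5
  d8 = d7/4 = 199/20
  d9 = d1*2 = 32
  d10 = d8 + d4/4 = 16/5
Walk from origin (0, 0):
  seg 1: left by d2 = 2 → (-2, 0)
  seg 2: up by d5 = -191/5 → (-2, -191/5)
  seg 3: down by d6 = -9 → (-2, -146/5)
  seg 4: right by d4 = -27 → (-29, -146/5)
  seg 5: up by d6 = -9 → (-29, -191/5)
  seg 6: down by d10 = 16/5 → (-29, -207/5)

d4 = -27
d5 = -191/5
d6 = -9
d7 = 199/5
d8 = 199/20
d9 = 32
d10 = 16/5
endpoint = (-29, -207/5)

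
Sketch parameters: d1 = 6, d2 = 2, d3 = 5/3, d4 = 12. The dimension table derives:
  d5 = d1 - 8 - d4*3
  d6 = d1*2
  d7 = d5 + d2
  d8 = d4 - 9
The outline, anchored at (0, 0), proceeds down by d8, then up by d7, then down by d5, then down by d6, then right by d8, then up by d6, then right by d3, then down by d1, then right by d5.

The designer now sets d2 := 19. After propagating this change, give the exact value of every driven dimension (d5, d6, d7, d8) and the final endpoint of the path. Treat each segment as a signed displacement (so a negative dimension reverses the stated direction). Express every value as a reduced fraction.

d5 = -38
d6 = 12
d7 = -19
d8 = 3
endpoint = (-100/3, 10)

Apply edit: d2 := 19
  d5 = d1 - 8 - d4*3 = -38
  d6 = d1*2 = 12
  d7 = d5 + d2 = -19
  d8 = d4 - 9 = 3
Walk from origin (0, 0):
  seg 1: down by d8 = 3 → (0, -3)
  seg 2: up by d7 = -19 → (0, -22)
  seg 3: down by d5 = -38 → (0, 16)
  seg 4: down by d6 = 12 → (0, 4)
  seg 5: right by d8 = 3 → (3, 4)
  seg 6: up by d6 = 12 → (3, 16)
  seg 7: right by d3 = 5/3 → (14/3, 16)
  seg 8: down by d1 = 6 → (14/3, 10)
  seg 9: right by d5 = -38 → (-100/3, 10)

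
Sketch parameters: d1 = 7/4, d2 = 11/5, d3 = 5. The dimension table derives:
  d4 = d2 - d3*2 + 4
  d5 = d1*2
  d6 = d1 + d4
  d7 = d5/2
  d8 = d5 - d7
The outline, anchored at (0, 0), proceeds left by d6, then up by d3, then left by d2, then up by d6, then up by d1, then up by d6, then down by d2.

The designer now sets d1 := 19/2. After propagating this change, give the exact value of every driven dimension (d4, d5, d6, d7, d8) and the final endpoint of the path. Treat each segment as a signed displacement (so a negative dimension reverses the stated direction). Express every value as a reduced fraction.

Apply edit: d1 := 19/2
  d4 = d2 - d3*2 + 4 = -19/5
  d5 = d1*2 = 19
  d6 = d1 + d4 = 57/10
  d7 = d5/2 = 19/2
  d8 = d5 - d7 = 19/2
Walk from origin (0, 0):
  seg 1: left by d6 = 57/10 → (-57/10, 0)
  seg 2: up by d3 = 5 → (-57/10, 5)
  seg 3: left by d2 = 11/5 → (-79/10, 5)
  seg 4: up by d6 = 57/10 → (-79/10, 107/10)
  seg 5: up by d1 = 19/2 → (-79/10, 101/5)
  seg 6: up by d6 = 57/10 → (-79/10, 259/10)
  seg 7: down by d2 = 11/5 → (-79/10, 237/10)

d4 = -19/5
d5 = 19
d6 = 57/10
d7 = 19/2
d8 = 19/2
endpoint = (-79/10, 237/10)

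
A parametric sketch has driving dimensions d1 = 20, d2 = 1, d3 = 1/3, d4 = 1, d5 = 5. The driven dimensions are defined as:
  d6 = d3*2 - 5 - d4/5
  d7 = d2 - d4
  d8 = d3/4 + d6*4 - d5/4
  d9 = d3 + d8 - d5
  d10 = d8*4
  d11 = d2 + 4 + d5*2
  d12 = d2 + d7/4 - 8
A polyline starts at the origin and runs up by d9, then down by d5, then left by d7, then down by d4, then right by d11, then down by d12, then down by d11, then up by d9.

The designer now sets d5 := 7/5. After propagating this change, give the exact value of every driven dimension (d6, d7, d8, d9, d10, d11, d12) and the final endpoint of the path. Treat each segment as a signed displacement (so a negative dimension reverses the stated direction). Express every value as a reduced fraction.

Apply edit: d5 := 7/5
  d6 = d3*2 - 5 - d4/5 = -68/15
  d7 = d2 - d4 = 0
  d8 = d3/4 + d6*4 - d5/4 = -92/5
  d9 = d3 + d8 - d5 = -292/15
  d10 = d8*4 = -368/5
  d11 = d2 + 4 + d5*2 = 39/5
  d12 = d2 + d7/4 - 8 = -7
Walk from origin (0, 0):
  seg 1: up by d9 = -292/15 → (0, -292/15)
  seg 2: down by d5 = 7/5 → (0, -313/15)
  seg 3: left by d7 = 0 → (0, -313/15)
  seg 4: down by d4 = 1 → (0, -328/15)
  seg 5: right by d11 = 39/5 → (39/5, -328/15)
  seg 6: down by d12 = -7 → (39/5, -223/15)
  seg 7: down by d11 = 39/5 → (39/5, -68/3)
  seg 8: up by d9 = -292/15 → (39/5, -632/15)

d6 = -68/15
d7 = 0
d8 = -92/5
d9 = -292/15
d10 = -368/5
d11 = 39/5
d12 = -7
endpoint = (39/5, -632/15)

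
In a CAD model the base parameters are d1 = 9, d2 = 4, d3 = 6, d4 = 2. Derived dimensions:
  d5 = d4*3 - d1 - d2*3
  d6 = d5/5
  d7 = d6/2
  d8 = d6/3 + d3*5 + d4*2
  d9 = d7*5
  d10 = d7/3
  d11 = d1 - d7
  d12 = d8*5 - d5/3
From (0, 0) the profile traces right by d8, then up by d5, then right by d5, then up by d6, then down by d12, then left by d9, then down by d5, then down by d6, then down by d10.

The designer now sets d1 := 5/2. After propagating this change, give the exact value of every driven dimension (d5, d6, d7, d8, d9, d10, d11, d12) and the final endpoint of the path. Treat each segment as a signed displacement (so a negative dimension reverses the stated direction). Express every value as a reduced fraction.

Apply edit: d1 := 5/2
  d5 = d4*3 - d1 - d2*3 = -17/2
  d6 = d5/5 = -17/10
  d7 = d6/2 = -17/20
  d8 = d6/3 + d3*5 + d4*2 = 1003/30
  d9 = d7*5 = -17/4
  d10 = d7/3 = -17/60
  d11 = d1 - d7 = 67/20
  d12 = d8*5 - d5/3 = 170
Walk from origin (0, 0):
  seg 1: right by d8 = 1003/30 → (1003/30, 0)
  seg 2: up by d5 = -17/2 → (1003/30, -17/2)
  seg 3: right by d5 = -17/2 → (374/15, -17/2)
  seg 4: up by d6 = -17/10 → (374/15, -51/5)
  seg 5: down by d12 = 170 → (374/15, -901/5)
  seg 6: left by d9 = -17/4 → (1751/60, -901/5)
  seg 7: down by d5 = -17/2 → (1751/60, -1717/10)
  seg 8: down by d6 = -17/10 → (1751/60, -170)
  seg 9: down by d10 = -17/60 → (1751/60, -10183/60)

d5 = -17/2
d6 = -17/10
d7 = -17/20
d8 = 1003/30
d9 = -17/4
d10 = -17/60
d11 = 67/20
d12 = 170
endpoint = (1751/60, -10183/60)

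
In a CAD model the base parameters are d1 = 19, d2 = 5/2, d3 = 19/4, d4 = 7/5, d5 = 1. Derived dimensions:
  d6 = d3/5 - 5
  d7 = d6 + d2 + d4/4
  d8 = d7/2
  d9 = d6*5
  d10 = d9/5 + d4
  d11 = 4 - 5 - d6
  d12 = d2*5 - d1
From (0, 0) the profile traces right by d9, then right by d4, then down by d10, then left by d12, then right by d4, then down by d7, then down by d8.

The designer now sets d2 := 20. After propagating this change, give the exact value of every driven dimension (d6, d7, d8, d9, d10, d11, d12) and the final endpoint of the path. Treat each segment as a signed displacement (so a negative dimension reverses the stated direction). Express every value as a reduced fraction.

Apply edit: d2 := 20
  d6 = d3/5 - 5 = -81/20
  d7 = d6 + d2 + d4/4 = 163/10
  d8 = d7/2 = 163/20
  d9 = d6*5 = -81/4
  d10 = d9/5 + d4 = -53/20
  d11 = 4 - 5 - d6 = 61/20
  d12 = d2*5 - d1 = 81
Walk from origin (0, 0):
  seg 1: right by d9 = -81/4 → (-81/4, 0)
  seg 2: right by d4 = 7/5 → (-377/20, 0)
  seg 3: down by d10 = -53/20 → (-377/20, 53/20)
  seg 4: left by d12 = 81 → (-1997/20, 53/20)
  seg 5: right by d4 = 7/5 → (-1969/20, 53/20)
  seg 6: down by d7 = 163/10 → (-1969/20, -273/20)
  seg 7: down by d8 = 163/20 → (-1969/20, -109/5)

d6 = -81/20
d7 = 163/10
d8 = 163/20
d9 = -81/4
d10 = -53/20
d11 = 61/20
d12 = 81
endpoint = (-1969/20, -109/5)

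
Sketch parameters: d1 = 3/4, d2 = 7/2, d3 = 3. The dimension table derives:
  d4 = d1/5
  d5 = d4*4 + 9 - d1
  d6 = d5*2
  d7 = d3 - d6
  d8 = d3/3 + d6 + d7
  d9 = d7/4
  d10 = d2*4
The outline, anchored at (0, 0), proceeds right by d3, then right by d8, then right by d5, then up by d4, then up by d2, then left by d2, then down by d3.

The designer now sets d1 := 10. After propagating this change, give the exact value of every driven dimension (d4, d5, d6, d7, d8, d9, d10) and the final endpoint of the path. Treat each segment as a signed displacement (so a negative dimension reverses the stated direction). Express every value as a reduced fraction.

d4 = 2
d5 = 7
d6 = 14
d7 = -11
d8 = 4
d9 = -11/4
d10 = 14
endpoint = (21/2, 5/2)

Apply edit: d1 := 10
  d4 = d1/5 = 2
  d5 = d4*4 + 9 - d1 = 7
  d6 = d5*2 = 14
  d7 = d3 - d6 = -11
  d8 = d3/3 + d6 + d7 = 4
  d9 = d7/4 = -11/4
  d10 = d2*4 = 14
Walk from origin (0, 0):
  seg 1: right by d3 = 3 → (3, 0)
  seg 2: right by d8 = 4 → (7, 0)
  seg 3: right by d5 = 7 → (14, 0)
  seg 4: up by d4 = 2 → (14, 2)
  seg 5: up by d2 = 7/2 → (14, 11/2)
  seg 6: left by d2 = 7/2 → (21/2, 11/2)
  seg 7: down by d3 = 3 → (21/2, 5/2)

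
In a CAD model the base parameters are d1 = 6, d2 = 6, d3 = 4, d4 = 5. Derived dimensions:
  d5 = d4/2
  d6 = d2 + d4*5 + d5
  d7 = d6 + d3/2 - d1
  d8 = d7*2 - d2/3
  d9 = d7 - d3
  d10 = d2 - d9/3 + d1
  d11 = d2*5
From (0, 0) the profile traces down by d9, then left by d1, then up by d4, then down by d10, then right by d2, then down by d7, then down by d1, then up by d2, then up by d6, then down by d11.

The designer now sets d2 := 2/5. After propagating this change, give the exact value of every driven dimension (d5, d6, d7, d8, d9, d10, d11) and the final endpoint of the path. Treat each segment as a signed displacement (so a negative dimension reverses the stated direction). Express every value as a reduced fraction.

Apply edit: d2 := 2/5
  d5 = d4/2 = 5/2
  d6 = d2 + d4*5 + d5 = 279/10
  d7 = d6 + d3/2 - d1 = 239/10
  d8 = d7*2 - d2/3 = 143/3
  d9 = d7 - d3 = 199/10
  d10 = d2 - d9/3 + d1 = -7/30
  d11 = d2*5 = 2
Walk from origin (0, 0):
  seg 1: down by d9 = 199/10 → (0, -199/10)
  seg 2: left by d1 = 6 → (-6, -199/10)
  seg 3: up by d4 = 5 → (-6, -149/10)
  seg 4: down by d10 = -7/30 → (-6, -44/3)
  seg 5: right by d2 = 2/5 → (-28/5, -44/3)
  seg 6: down by d7 = 239/10 → (-28/5, -1157/30)
  seg 7: down by d1 = 6 → (-28/5, -1337/30)
  seg 8: up by d2 = 2/5 → (-28/5, -265/6)
  seg 9: up by d6 = 279/10 → (-28/5, -244/15)
  seg 10: down by d11 = 2 → (-28/5, -274/15)

d5 = 5/2
d6 = 279/10
d7 = 239/10
d8 = 143/3
d9 = 199/10
d10 = -7/30
d11 = 2
endpoint = (-28/5, -274/15)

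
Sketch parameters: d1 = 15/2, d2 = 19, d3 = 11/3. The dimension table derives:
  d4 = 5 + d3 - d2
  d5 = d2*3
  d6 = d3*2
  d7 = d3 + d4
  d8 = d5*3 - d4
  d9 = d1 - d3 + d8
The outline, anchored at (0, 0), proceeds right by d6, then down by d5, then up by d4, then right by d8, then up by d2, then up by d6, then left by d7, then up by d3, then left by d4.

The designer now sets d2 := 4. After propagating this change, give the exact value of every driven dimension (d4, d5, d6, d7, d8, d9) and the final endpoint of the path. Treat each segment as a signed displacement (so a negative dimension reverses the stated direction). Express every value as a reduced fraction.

Apply edit: d2 := 4
  d4 = 5 + d3 - d2 = 14/3
  d5 = d2*3 = 12
  d6 = d3*2 = 22/3
  d7 = d3 + d4 = 25/3
  d8 = d5*3 - d4 = 94/3
  d9 = d1 - d3 + d8 = 211/6
Walk from origin (0, 0):
  seg 1: right by d6 = 22/3 → (22/3, 0)
  seg 2: down by d5 = 12 → (22/3, -12)
  seg 3: up by d4 = 14/3 → (22/3, -22/3)
  seg 4: right by d8 = 94/3 → (116/3, -22/3)
  seg 5: up by d2 = 4 → (116/3, -10/3)
  seg 6: up by d6 = 22/3 → (116/3, 4)
  seg 7: left by d7 = 25/3 → (91/3, 4)
  seg 8: up by d3 = 11/3 → (91/3, 23/3)
  seg 9: left by d4 = 14/3 → (77/3, 23/3)

d4 = 14/3
d5 = 12
d6 = 22/3
d7 = 25/3
d8 = 94/3
d9 = 211/6
endpoint = (77/3, 23/3)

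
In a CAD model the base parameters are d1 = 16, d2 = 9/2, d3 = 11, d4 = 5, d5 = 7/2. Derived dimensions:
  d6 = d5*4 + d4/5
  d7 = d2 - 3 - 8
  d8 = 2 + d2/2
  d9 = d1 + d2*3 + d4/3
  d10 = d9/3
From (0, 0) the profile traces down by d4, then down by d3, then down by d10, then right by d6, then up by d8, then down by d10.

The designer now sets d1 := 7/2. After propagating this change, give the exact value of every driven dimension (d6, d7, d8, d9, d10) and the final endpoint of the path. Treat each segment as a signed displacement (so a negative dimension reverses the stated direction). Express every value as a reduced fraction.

Apply edit: d1 := 7/2
  d6 = d5*4 + d4/5 = 15
  d7 = d2 - 3 - 8 = -13/2
  d8 = 2 + d2/2 = 17/4
  d9 = d1 + d2*3 + d4/3 = 56/3
  d10 = d9/3 = 56/9
Walk from origin (0, 0):
  seg 1: down by d4 = 5 → (0, -5)
  seg 2: down by d3 = 11 → (0, -16)
  seg 3: down by d10 = 56/9 → (0, -200/9)
  seg 4: right by d6 = 15 → (15, -200/9)
  seg 5: up by d8 = 17/4 → (15, -647/36)
  seg 6: down by d10 = 56/9 → (15, -871/36)

d6 = 15
d7 = -13/2
d8 = 17/4
d9 = 56/3
d10 = 56/9
endpoint = (15, -871/36)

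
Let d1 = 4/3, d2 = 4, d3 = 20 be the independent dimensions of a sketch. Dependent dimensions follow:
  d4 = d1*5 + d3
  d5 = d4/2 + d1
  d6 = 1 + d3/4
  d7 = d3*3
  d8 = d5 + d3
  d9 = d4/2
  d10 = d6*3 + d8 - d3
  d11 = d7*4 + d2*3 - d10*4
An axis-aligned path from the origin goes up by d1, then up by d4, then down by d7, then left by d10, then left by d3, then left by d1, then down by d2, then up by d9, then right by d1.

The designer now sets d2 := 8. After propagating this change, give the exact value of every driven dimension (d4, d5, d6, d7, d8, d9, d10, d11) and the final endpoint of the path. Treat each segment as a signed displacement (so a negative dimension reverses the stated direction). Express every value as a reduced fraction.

Apply edit: d2 := 8
  d4 = d1*5 + d3 = 80/3
  d5 = d4/2 + d1 = 44/3
  d6 = 1 + d3/4 = 6
  d7 = d3*3 = 60
  d8 = d5 + d3 = 104/3
  d9 = d4/2 = 40/3
  d10 = d6*3 + d8 - d3 = 98/3
  d11 = d7*4 + d2*3 - d10*4 = 400/3
Walk from origin (0, 0):
  seg 1: up by d1 = 4/3 → (0, 4/3)
  seg 2: up by d4 = 80/3 → (0, 28)
  seg 3: down by d7 = 60 → (0, -32)
  seg 4: left by d10 = 98/3 → (-98/3, -32)
  seg 5: left by d3 = 20 → (-158/3, -32)
  seg 6: left by d1 = 4/3 → (-54, -32)
  seg 7: down by d2 = 8 → (-54, -40)
  seg 8: up by d9 = 40/3 → (-54, -80/3)
  seg 9: right by d1 = 4/3 → (-158/3, -80/3)

d4 = 80/3
d5 = 44/3
d6 = 6
d7 = 60
d8 = 104/3
d9 = 40/3
d10 = 98/3
d11 = 400/3
endpoint = (-158/3, -80/3)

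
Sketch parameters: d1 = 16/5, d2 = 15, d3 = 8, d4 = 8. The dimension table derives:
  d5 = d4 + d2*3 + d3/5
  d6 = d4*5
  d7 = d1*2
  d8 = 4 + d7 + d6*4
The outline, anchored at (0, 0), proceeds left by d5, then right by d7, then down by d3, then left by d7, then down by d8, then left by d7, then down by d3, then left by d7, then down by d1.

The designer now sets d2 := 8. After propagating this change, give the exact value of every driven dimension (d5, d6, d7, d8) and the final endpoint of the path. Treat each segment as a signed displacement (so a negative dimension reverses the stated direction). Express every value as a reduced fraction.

d5 = 168/5
d6 = 40
d7 = 32/5
d8 = 852/5
endpoint = (-232/5, -948/5)

Apply edit: d2 := 8
  d5 = d4 + d2*3 + d3/5 = 168/5
  d6 = d4*5 = 40
  d7 = d1*2 = 32/5
  d8 = 4 + d7 + d6*4 = 852/5
Walk from origin (0, 0):
  seg 1: left by d5 = 168/5 → (-168/5, 0)
  seg 2: right by d7 = 32/5 → (-136/5, 0)
  seg 3: down by d3 = 8 → (-136/5, -8)
  seg 4: left by d7 = 32/5 → (-168/5, -8)
  seg 5: down by d8 = 852/5 → (-168/5, -892/5)
  seg 6: left by d7 = 32/5 → (-40, -892/5)
  seg 7: down by d3 = 8 → (-40, -932/5)
  seg 8: left by d7 = 32/5 → (-232/5, -932/5)
  seg 9: down by d1 = 16/5 → (-232/5, -948/5)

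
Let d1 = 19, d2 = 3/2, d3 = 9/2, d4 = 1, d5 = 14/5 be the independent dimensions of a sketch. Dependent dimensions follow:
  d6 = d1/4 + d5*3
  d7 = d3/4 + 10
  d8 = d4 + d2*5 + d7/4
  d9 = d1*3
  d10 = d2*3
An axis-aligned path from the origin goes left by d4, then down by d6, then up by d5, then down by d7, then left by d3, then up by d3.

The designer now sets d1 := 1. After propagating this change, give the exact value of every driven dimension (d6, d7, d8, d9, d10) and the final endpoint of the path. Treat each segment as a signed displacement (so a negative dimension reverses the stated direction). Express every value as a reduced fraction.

d6 = 173/20
d7 = 89/8
d8 = 361/32
d9 = 3
d10 = 9/2
endpoint = (-11/2, -499/40)

Apply edit: d1 := 1
  d6 = d1/4 + d5*3 = 173/20
  d7 = d3/4 + 10 = 89/8
  d8 = d4 + d2*5 + d7/4 = 361/32
  d9 = d1*3 = 3
  d10 = d2*3 = 9/2
Walk from origin (0, 0):
  seg 1: left by d4 = 1 → (-1, 0)
  seg 2: down by d6 = 173/20 → (-1, -173/20)
  seg 3: up by d5 = 14/5 → (-1, -117/20)
  seg 4: down by d7 = 89/8 → (-1, -679/40)
  seg 5: left by d3 = 9/2 → (-11/2, -679/40)
  seg 6: up by d3 = 9/2 → (-11/2, -499/40)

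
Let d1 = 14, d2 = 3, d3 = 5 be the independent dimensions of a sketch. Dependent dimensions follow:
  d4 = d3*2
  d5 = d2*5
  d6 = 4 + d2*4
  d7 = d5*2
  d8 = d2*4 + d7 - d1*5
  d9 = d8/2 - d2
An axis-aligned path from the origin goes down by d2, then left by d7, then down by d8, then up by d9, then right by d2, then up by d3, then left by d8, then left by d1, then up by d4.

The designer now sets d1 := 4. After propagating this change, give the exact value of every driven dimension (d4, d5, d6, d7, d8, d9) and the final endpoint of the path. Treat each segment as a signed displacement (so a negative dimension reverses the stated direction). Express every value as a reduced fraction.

Apply edit: d1 := 4
  d4 = d3*2 = 10
  d5 = d2*5 = 15
  d6 = 4 + d2*4 = 16
  d7 = d5*2 = 30
  d8 = d2*4 + d7 - d1*5 = 22
  d9 = d8/2 - d2 = 8
Walk from origin (0, 0):
  seg 1: down by d2 = 3 → (0, -3)
  seg 2: left by d7 = 30 → (-30, -3)
  seg 3: down by d8 = 22 → (-30, -25)
  seg 4: up by d9 = 8 → (-30, -17)
  seg 5: right by d2 = 3 → (-27, -17)
  seg 6: up by d3 = 5 → (-27, -12)
  seg 7: left by d8 = 22 → (-49, -12)
  seg 8: left by d1 = 4 → (-53, -12)
  seg 9: up by d4 = 10 → (-53, -2)

d4 = 10
d5 = 15
d6 = 16
d7 = 30
d8 = 22
d9 = 8
endpoint = (-53, -2)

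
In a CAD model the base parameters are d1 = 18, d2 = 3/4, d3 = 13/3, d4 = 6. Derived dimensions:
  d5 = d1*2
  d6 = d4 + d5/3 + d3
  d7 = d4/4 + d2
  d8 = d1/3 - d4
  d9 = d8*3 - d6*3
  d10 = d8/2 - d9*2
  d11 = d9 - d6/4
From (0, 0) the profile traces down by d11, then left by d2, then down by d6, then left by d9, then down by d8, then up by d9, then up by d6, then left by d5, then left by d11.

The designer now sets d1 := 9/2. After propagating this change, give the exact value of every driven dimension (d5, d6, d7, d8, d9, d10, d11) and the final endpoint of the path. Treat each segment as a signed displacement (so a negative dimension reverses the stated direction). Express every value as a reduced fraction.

Apply edit: d1 := 9/2
  d5 = d1*2 = 9
  d6 = d4 + d5/3 + d3 = 40/3
  d7 = d4/4 + d2 = 9/4
  d8 = d1/3 - d4 = -9/2
  d9 = d8*3 - d6*3 = -107/2
  d10 = d8/2 - d9*2 = 419/4
  d11 = d9 - d6/4 = -341/6
Walk from origin (0, 0):
  seg 1: down by d11 = -341/6 → (0, 341/6)
  seg 2: left by d2 = 3/4 → (-3/4, 341/6)
  seg 3: down by d6 = 40/3 → (-3/4, 87/2)
  seg 4: left by d9 = -107/2 → (211/4, 87/2)
  seg 5: down by d8 = -9/2 → (211/4, 48)
  seg 6: up by d9 = -107/2 → (211/4, -11/2)
  seg 7: up by d6 = 40/3 → (211/4, 47/6)
  seg 8: left by d5 = 9 → (175/4, 47/6)
  seg 9: left by d11 = -341/6 → (1207/12, 47/6)

d5 = 9
d6 = 40/3
d7 = 9/4
d8 = -9/2
d9 = -107/2
d10 = 419/4
d11 = -341/6
endpoint = (1207/12, 47/6)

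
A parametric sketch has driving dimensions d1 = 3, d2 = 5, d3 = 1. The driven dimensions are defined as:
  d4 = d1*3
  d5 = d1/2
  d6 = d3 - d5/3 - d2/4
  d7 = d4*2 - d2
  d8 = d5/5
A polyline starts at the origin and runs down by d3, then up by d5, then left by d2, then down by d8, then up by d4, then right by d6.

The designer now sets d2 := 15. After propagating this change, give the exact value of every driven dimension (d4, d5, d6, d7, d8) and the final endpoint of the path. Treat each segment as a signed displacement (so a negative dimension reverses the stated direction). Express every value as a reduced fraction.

d4 = 9
d5 = 3/2
d6 = -13/4
d7 = 3
d8 = 3/10
endpoint = (-73/4, 46/5)

Apply edit: d2 := 15
  d4 = d1*3 = 9
  d5 = d1/2 = 3/2
  d6 = d3 - d5/3 - d2/4 = -13/4
  d7 = d4*2 - d2 = 3
  d8 = d5/5 = 3/10
Walk from origin (0, 0):
  seg 1: down by d3 = 1 → (0, -1)
  seg 2: up by d5 = 3/2 → (0, 1/2)
  seg 3: left by d2 = 15 → (-15, 1/2)
  seg 4: down by d8 = 3/10 → (-15, 1/5)
  seg 5: up by d4 = 9 → (-15, 46/5)
  seg 6: right by d6 = -13/4 → (-73/4, 46/5)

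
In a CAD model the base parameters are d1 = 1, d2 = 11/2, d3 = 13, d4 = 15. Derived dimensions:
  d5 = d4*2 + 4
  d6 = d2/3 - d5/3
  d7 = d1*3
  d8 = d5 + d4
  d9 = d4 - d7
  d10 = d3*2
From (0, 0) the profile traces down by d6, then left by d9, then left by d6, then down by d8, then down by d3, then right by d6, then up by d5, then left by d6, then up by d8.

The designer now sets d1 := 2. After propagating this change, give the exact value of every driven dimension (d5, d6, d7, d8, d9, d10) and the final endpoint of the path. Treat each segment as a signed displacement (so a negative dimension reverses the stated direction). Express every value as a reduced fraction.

Apply edit: d1 := 2
  d5 = d4*2 + 4 = 34
  d6 = d2/3 - d5/3 = -19/2
  d7 = d1*3 = 6
  d8 = d5 + d4 = 49
  d9 = d4 - d7 = 9
  d10 = d3*2 = 26
Walk from origin (0, 0):
  seg 1: down by d6 = -19/2 → (0, 19/2)
  seg 2: left by d9 = 9 → (-9, 19/2)
  seg 3: left by d6 = -19/2 → (1/2, 19/2)
  seg 4: down by d8 = 49 → (1/2, -79/2)
  seg 5: down by d3 = 13 → (1/2, -105/2)
  seg 6: right by d6 = -19/2 → (-9, -105/2)
  seg 7: up by d5 = 34 → (-9, -37/2)
  seg 8: left by d6 = -19/2 → (1/2, -37/2)
  seg 9: up by d8 = 49 → (1/2, 61/2)

d5 = 34
d6 = -19/2
d7 = 6
d8 = 49
d9 = 9
d10 = 26
endpoint = (1/2, 61/2)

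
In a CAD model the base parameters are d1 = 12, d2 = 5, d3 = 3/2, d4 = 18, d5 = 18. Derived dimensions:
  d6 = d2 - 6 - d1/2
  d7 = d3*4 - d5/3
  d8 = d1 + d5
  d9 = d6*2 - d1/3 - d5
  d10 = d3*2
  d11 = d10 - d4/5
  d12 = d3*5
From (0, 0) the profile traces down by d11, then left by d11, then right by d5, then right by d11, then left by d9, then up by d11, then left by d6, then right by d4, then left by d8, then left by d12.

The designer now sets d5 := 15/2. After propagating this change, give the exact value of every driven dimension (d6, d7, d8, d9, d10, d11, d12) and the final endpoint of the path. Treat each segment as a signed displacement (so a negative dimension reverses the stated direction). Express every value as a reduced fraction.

d6 = -7
d7 = 7/2
d8 = 39/2
d9 = -51/2
d10 = 3
d11 = -3/5
d12 = 15/2
endpoint = (31, 0)

Apply edit: d5 := 15/2
  d6 = d2 - 6 - d1/2 = -7
  d7 = d3*4 - d5/3 = 7/2
  d8 = d1 + d5 = 39/2
  d9 = d6*2 - d1/3 - d5 = -51/2
  d10 = d3*2 = 3
  d11 = d10 - d4/5 = -3/5
  d12 = d3*5 = 15/2
Walk from origin (0, 0):
  seg 1: down by d11 = -3/5 → (0, 3/5)
  seg 2: left by d11 = -3/5 → (3/5, 3/5)
  seg 3: right by d5 = 15/2 → (81/10, 3/5)
  seg 4: right by d11 = -3/5 → (15/2, 3/5)
  seg 5: left by d9 = -51/2 → (33, 3/5)
  seg 6: up by d11 = -3/5 → (33, 0)
  seg 7: left by d6 = -7 → (40, 0)
  seg 8: right by d4 = 18 → (58, 0)
  seg 9: left by d8 = 39/2 → (77/2, 0)
  seg 10: left by d12 = 15/2 → (31, 0)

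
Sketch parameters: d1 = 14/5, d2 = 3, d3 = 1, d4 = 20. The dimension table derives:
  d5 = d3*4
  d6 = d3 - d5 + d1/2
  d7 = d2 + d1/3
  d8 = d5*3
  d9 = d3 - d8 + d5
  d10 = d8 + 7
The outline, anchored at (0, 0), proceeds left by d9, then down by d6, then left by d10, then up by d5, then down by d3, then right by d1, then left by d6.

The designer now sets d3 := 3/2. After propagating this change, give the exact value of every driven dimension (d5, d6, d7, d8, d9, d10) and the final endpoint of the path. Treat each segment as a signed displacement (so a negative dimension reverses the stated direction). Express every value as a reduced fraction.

d5 = 6
d6 = -31/10
d7 = 59/15
d8 = 18
d9 = -21/2
d10 = 25
endpoint = (-43/5, 38/5)

Apply edit: d3 := 3/2
  d5 = d3*4 = 6
  d6 = d3 - d5 + d1/2 = -31/10
  d7 = d2 + d1/3 = 59/15
  d8 = d5*3 = 18
  d9 = d3 - d8 + d5 = -21/2
  d10 = d8 + 7 = 25
Walk from origin (0, 0):
  seg 1: left by d9 = -21/2 → (21/2, 0)
  seg 2: down by d6 = -31/10 → (21/2, 31/10)
  seg 3: left by d10 = 25 → (-29/2, 31/10)
  seg 4: up by d5 = 6 → (-29/2, 91/10)
  seg 5: down by d3 = 3/2 → (-29/2, 38/5)
  seg 6: right by d1 = 14/5 → (-117/10, 38/5)
  seg 7: left by d6 = -31/10 → (-43/5, 38/5)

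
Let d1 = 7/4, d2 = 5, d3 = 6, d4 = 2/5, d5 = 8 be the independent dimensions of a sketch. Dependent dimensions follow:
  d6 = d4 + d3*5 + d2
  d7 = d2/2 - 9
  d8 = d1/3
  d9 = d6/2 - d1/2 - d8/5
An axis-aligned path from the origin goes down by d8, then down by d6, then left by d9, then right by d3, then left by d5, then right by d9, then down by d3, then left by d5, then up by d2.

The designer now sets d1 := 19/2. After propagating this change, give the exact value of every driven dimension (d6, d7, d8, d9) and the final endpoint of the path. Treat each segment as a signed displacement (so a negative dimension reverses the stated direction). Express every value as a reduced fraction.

Apply edit: d1 := 19/2
  d6 = d4 + d3*5 + d2 = 177/5
  d7 = d2/2 - 9 = -13/2
  d8 = d1/3 = 19/6
  d9 = d6/2 - d1/2 - d8/5 = 739/60
Walk from origin (0, 0):
  seg 1: down by d8 = 19/6 → (0, -19/6)
  seg 2: down by d6 = 177/5 → (0, -1157/30)
  seg 3: left by d9 = 739/60 → (-739/60, -1157/30)
  seg 4: right by d3 = 6 → (-379/60, -1157/30)
  seg 5: left by d5 = 8 → (-859/60, -1157/30)
  seg 6: right by d9 = 739/60 → (-2, -1157/30)
  seg 7: down by d3 = 6 → (-2, -1337/30)
  seg 8: left by d5 = 8 → (-10, -1337/30)
  seg 9: up by d2 = 5 → (-10, -1187/30)

d6 = 177/5
d7 = -13/2
d8 = 19/6
d9 = 739/60
endpoint = (-10, -1187/30)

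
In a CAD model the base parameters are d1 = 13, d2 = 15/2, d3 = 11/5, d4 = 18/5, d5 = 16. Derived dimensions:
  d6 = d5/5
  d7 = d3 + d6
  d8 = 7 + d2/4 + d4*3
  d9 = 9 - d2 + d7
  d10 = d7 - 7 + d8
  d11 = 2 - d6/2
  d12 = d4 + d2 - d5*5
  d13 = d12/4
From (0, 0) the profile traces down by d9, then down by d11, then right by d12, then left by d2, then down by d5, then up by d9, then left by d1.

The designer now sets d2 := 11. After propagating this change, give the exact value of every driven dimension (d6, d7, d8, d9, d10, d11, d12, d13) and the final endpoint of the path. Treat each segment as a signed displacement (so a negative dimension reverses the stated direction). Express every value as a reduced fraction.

d6 = 16/5
d7 = 27/5
d8 = 411/20
d9 = 17/5
d10 = 379/20
d11 = 2/5
d12 = -327/5
d13 = -327/20
endpoint = (-447/5, -82/5)

Apply edit: d2 := 11
  d6 = d5/5 = 16/5
  d7 = d3 + d6 = 27/5
  d8 = 7 + d2/4 + d4*3 = 411/20
  d9 = 9 - d2 + d7 = 17/5
  d10 = d7 - 7 + d8 = 379/20
  d11 = 2 - d6/2 = 2/5
  d12 = d4 + d2 - d5*5 = -327/5
  d13 = d12/4 = -327/20
Walk from origin (0, 0):
  seg 1: down by d9 = 17/5 → (0, -17/5)
  seg 2: down by d11 = 2/5 → (0, -19/5)
  seg 3: right by d12 = -327/5 → (-327/5, -19/5)
  seg 4: left by d2 = 11 → (-382/5, -19/5)
  seg 5: down by d5 = 16 → (-382/5, -99/5)
  seg 6: up by d9 = 17/5 → (-382/5, -82/5)
  seg 7: left by d1 = 13 → (-447/5, -82/5)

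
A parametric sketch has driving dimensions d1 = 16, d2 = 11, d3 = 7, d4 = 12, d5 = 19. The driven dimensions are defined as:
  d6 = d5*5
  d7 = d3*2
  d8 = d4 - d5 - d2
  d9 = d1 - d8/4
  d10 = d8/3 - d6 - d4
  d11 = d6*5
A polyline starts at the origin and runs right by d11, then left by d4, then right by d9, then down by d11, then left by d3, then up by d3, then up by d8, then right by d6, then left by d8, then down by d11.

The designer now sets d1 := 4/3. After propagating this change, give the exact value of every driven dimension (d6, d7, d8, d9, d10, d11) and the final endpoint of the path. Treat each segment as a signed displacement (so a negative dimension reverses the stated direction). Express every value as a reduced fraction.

Apply edit: d1 := 4/3
  d6 = d5*5 = 95
  d7 = d3*2 = 14
  d8 = d4 - d5 - d2 = -18
  d9 = d1 - d8/4 = 35/6
  d10 = d8/3 - d6 - d4 = -113
  d11 = d6*5 = 475
Walk from origin (0, 0):
  seg 1: right by d11 = 475 → (475, 0)
  seg 2: left by d4 = 12 → (463, 0)
  seg 3: right by d9 = 35/6 → (2813/6, 0)
  seg 4: down by d11 = 475 → (2813/6, -475)
  seg 5: left by d3 = 7 → (2771/6, -475)
  seg 6: up by d3 = 7 → (2771/6, -468)
  seg 7: up by d8 = -18 → (2771/6, -486)
  seg 8: right by d6 = 95 → (3341/6, -486)
  seg 9: left by d8 = -18 → (3449/6, -486)
  seg 10: down by d11 = 475 → (3449/6, -961)

d6 = 95
d7 = 14
d8 = -18
d9 = 35/6
d10 = -113
d11 = 475
endpoint = (3449/6, -961)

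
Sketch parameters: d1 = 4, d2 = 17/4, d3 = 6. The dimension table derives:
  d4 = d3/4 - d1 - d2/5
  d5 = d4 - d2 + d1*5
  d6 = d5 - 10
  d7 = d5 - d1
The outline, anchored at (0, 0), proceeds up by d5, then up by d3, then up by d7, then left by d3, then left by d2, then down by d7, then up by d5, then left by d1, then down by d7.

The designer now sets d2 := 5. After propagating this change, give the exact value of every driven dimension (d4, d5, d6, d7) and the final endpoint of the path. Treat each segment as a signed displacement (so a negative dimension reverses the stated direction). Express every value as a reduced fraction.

d4 = -7/2
d5 = 23/2
d6 = 3/2
d7 = 15/2
endpoint = (-15, 43/2)

Apply edit: d2 := 5
  d4 = d3/4 - d1 - d2/5 = -7/2
  d5 = d4 - d2 + d1*5 = 23/2
  d6 = d5 - 10 = 3/2
  d7 = d5 - d1 = 15/2
Walk from origin (0, 0):
  seg 1: up by d5 = 23/2 → (0, 23/2)
  seg 2: up by d3 = 6 → (0, 35/2)
  seg 3: up by d7 = 15/2 → (0, 25)
  seg 4: left by d3 = 6 → (-6, 25)
  seg 5: left by d2 = 5 → (-11, 25)
  seg 6: down by d7 = 15/2 → (-11, 35/2)
  seg 7: up by d5 = 23/2 → (-11, 29)
  seg 8: left by d1 = 4 → (-15, 29)
  seg 9: down by d7 = 15/2 → (-15, 43/2)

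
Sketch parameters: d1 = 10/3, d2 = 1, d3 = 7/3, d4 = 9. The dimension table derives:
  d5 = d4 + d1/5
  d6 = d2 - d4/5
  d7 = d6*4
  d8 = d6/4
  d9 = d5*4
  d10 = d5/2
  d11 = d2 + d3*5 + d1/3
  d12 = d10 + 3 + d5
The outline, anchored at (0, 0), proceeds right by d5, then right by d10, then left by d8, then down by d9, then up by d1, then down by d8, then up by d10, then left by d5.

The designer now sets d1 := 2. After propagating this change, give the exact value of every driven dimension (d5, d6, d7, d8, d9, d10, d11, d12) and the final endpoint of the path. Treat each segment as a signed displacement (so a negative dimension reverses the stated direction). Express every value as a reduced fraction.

Apply edit: d1 := 2
  d5 = d4 + d1/5 = 47/5
  d6 = d2 - d4/5 = -4/5
  d7 = d6*4 = -16/5
  d8 = d6/4 = -1/5
  d9 = d5*4 = 188/5
  d10 = d5/2 = 47/10
  d11 = d2 + d3*5 + d1/3 = 40/3
  d12 = d10 + 3 + d5 = 171/10
Walk from origin (0, 0):
  seg 1: right by d5 = 47/5 → (47/5, 0)
  seg 2: right by d10 = 47/10 → (141/10, 0)
  seg 3: left by d8 = -1/5 → (143/10, 0)
  seg 4: down by d9 = 188/5 → (143/10, -188/5)
  seg 5: up by d1 = 2 → (143/10, -178/5)
  seg 6: down by d8 = -1/5 → (143/10, -177/5)
  seg 7: up by d10 = 47/10 → (143/10, -307/10)
  seg 8: left by d5 = 47/5 → (49/10, -307/10)

d5 = 47/5
d6 = -4/5
d7 = -16/5
d8 = -1/5
d9 = 188/5
d10 = 47/10
d11 = 40/3
d12 = 171/10
endpoint = (49/10, -307/10)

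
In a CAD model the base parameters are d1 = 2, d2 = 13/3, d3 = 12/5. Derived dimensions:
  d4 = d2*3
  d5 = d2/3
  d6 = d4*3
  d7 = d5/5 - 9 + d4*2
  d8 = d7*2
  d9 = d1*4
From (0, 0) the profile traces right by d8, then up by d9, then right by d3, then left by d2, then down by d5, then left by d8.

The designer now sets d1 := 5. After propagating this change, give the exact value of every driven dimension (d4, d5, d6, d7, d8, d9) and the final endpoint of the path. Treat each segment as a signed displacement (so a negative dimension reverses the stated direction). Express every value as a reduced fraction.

Apply edit: d1 := 5
  d4 = d2*3 = 13
  d5 = d2/3 = 13/9
  d6 = d4*3 = 39
  d7 = d5/5 - 9 + d4*2 = 778/45
  d8 = d7*2 = 1556/45
  d9 = d1*4 = 20
Walk from origin (0, 0):
  seg 1: right by d8 = 1556/45 → (1556/45, 0)
  seg 2: up by d9 = 20 → (1556/45, 20)
  seg 3: right by d3 = 12/5 → (1664/45, 20)
  seg 4: left by d2 = 13/3 → (1469/45, 20)
  seg 5: down by d5 = 13/9 → (1469/45, 167/9)
  seg 6: left by d8 = 1556/45 → (-29/15, 167/9)

d4 = 13
d5 = 13/9
d6 = 39
d7 = 778/45
d8 = 1556/45
d9 = 20
endpoint = (-29/15, 167/9)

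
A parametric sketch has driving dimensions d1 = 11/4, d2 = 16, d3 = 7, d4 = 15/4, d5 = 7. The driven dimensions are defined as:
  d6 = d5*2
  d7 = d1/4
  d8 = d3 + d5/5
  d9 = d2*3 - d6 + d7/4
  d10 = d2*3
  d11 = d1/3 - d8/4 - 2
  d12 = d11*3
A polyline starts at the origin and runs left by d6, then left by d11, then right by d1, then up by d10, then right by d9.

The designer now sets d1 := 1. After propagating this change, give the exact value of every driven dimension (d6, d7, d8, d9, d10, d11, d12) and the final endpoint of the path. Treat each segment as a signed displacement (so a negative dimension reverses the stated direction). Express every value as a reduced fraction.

Apply edit: d1 := 1
  d6 = d5*2 = 14
  d7 = d1/4 = 1/4
  d8 = d3 + d5/5 = 42/5
  d9 = d2*3 - d6 + d7/4 = 545/16
  d10 = d2*3 = 48
  d11 = d1/3 - d8/4 - 2 = -113/30
  d12 = d11*3 = -113/10
Walk from origin (0, 0):
  seg 1: left by d6 = 14 → (-14, 0)
  seg 2: left by d11 = -113/30 → (-307/30, 0)
  seg 3: right by d1 = 1 → (-277/30, 0)
  seg 4: up by d10 = 48 → (-277/30, 48)
  seg 5: right by d9 = 545/16 → (5959/240, 48)

d6 = 14
d7 = 1/4
d8 = 42/5
d9 = 545/16
d10 = 48
d11 = -113/30
d12 = -113/10
endpoint = (5959/240, 48)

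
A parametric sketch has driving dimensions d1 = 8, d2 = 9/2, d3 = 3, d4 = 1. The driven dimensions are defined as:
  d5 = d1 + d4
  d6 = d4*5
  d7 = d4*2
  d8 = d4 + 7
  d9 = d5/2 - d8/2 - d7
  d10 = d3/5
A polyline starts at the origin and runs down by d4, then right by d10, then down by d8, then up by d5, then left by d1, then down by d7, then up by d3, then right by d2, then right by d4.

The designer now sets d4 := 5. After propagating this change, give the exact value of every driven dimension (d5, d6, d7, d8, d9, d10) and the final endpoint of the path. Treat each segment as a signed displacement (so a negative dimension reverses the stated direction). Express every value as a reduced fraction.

Apply edit: d4 := 5
  d5 = d1 + d4 = 13
  d6 = d4*5 = 25
  d7 = d4*2 = 10
  d8 = d4 + 7 = 12
  d9 = d5/2 - d8/2 - d7 = -19/2
  d10 = d3/5 = 3/5
Walk from origin (0, 0):
  seg 1: down by d4 = 5 → (0, -5)
  seg 2: right by d10 = 3/5 → (3/5, -5)
  seg 3: down by d8 = 12 → (3/5, -17)
  seg 4: up by d5 = 13 → (3/5, -4)
  seg 5: left by d1 = 8 → (-37/5, -4)
  seg 6: down by d7 = 10 → (-37/5, -14)
  seg 7: up by d3 = 3 → (-37/5, -11)
  seg 8: right by d2 = 9/2 → (-29/10, -11)
  seg 9: right by d4 = 5 → (21/10, -11)

d5 = 13
d6 = 25
d7 = 10
d8 = 12
d9 = -19/2
d10 = 3/5
endpoint = (21/10, -11)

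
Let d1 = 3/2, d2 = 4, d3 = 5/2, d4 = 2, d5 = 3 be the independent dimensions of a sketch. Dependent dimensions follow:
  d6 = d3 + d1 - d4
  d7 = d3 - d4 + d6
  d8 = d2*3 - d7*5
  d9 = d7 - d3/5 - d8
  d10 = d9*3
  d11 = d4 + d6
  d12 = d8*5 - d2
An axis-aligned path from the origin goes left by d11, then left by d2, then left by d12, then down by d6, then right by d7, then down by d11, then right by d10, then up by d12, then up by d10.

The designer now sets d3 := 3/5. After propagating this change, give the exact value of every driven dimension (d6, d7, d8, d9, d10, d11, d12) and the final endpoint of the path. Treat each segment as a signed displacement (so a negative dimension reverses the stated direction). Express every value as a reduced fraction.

d6 = 1/10
d7 = -13/10
d8 = 37/2
d9 = -498/25
d10 = -1494/25
d11 = 21/10
d12 = 177/2
endpoint = (-7783/50, 1327/50)

Apply edit: d3 := 3/5
  d6 = d3 + d1 - d4 = 1/10
  d7 = d3 - d4 + d6 = -13/10
  d8 = d2*3 - d7*5 = 37/2
  d9 = d7 - d3/5 - d8 = -498/25
  d10 = d9*3 = -1494/25
  d11 = d4 + d6 = 21/10
  d12 = d8*5 - d2 = 177/2
Walk from origin (0, 0):
  seg 1: left by d11 = 21/10 → (-21/10, 0)
  seg 2: left by d2 = 4 → (-61/10, 0)
  seg 3: left by d12 = 177/2 → (-473/5, 0)
  seg 4: down by d6 = 1/10 → (-473/5, -1/10)
  seg 5: right by d7 = -13/10 → (-959/10, -1/10)
  seg 6: down by d11 = 21/10 → (-959/10, -11/5)
  seg 7: right by d10 = -1494/25 → (-7783/50, -11/5)
  seg 8: up by d12 = 177/2 → (-7783/50, 863/10)
  seg 9: up by d10 = -1494/25 → (-7783/50, 1327/50)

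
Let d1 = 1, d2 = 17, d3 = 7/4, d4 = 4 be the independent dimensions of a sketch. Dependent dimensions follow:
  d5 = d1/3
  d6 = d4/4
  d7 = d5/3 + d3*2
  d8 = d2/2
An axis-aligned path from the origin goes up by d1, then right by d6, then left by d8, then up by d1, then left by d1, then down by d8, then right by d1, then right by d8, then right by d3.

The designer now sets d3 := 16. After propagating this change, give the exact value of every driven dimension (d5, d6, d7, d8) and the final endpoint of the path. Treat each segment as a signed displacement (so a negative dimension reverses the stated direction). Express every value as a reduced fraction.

Apply edit: d3 := 16
  d5 = d1/3 = 1/3
  d6 = d4/4 = 1
  d7 = d5/3 + d3*2 = 289/9
  d8 = d2/2 = 17/2
Walk from origin (0, 0):
  seg 1: up by d1 = 1 → (0, 1)
  seg 2: right by d6 = 1 → (1, 1)
  seg 3: left by d8 = 17/2 → (-15/2, 1)
  seg 4: up by d1 = 1 → (-15/2, 2)
  seg 5: left by d1 = 1 → (-17/2, 2)
  seg 6: down by d8 = 17/2 → (-17/2, -13/2)
  seg 7: right by d1 = 1 → (-15/2, -13/2)
  seg 8: right by d8 = 17/2 → (1, -13/2)
  seg 9: right by d3 = 16 → (17, -13/2)

d5 = 1/3
d6 = 1
d7 = 289/9
d8 = 17/2
endpoint = (17, -13/2)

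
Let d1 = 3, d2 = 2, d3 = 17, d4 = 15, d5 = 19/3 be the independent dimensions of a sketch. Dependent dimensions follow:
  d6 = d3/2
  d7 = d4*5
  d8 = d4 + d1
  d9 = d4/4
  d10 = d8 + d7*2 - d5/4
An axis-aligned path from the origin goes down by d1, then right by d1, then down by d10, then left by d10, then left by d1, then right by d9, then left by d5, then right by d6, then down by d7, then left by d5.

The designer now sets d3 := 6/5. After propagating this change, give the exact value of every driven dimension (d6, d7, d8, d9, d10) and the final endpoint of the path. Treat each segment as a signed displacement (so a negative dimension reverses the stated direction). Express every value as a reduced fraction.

d6 = 3/5
d7 = 75
d8 = 18
d9 = 15/4
d10 = 1997/12
endpoint = (-2621/15, -2933/12)

Apply edit: d3 := 6/5
  d6 = d3/2 = 3/5
  d7 = d4*5 = 75
  d8 = d4 + d1 = 18
  d9 = d4/4 = 15/4
  d10 = d8 + d7*2 - d5/4 = 1997/12
Walk from origin (0, 0):
  seg 1: down by d1 = 3 → (0, -3)
  seg 2: right by d1 = 3 → (3, -3)
  seg 3: down by d10 = 1997/12 → (3, -2033/12)
  seg 4: left by d10 = 1997/12 → (-1961/12, -2033/12)
  seg 5: left by d1 = 3 → (-1997/12, -2033/12)
  seg 6: right by d9 = 15/4 → (-488/3, -2033/12)
  seg 7: left by d5 = 19/3 → (-169, -2033/12)
  seg 8: right by d6 = 3/5 → (-842/5, -2033/12)
  seg 9: down by d7 = 75 → (-842/5, -2933/12)
  seg 10: left by d5 = 19/3 → (-2621/15, -2933/12)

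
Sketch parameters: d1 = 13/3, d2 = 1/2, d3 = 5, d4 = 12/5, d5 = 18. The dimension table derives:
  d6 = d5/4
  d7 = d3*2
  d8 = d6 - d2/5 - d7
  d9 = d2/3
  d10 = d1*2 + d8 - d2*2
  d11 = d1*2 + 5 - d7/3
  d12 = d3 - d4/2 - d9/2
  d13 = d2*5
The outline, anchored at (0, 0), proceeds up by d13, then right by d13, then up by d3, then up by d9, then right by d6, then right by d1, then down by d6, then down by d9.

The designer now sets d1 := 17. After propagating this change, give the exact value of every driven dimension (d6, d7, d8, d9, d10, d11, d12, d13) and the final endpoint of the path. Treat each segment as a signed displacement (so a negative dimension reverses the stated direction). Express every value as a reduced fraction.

Apply edit: d1 := 17
  d6 = d5/4 = 9/2
  d7 = d3*2 = 10
  d8 = d6 - d2/5 - d7 = -28/5
  d9 = d2/3 = 1/6
  d10 = d1*2 + d8 - d2*2 = 137/5
  d11 = d1*2 + 5 - d7/3 = 107/3
  d12 = d3 - d4/2 - d9/2 = 223/60
  d13 = d2*5 = 5/2
Walk from origin (0, 0):
  seg 1: up by d13 = 5/2 → (0, 5/2)
  seg 2: right by d13 = 5/2 → (5/2, 5/2)
  seg 3: up by d3 = 5 → (5/2, 15/2)
  seg 4: up by d9 = 1/6 → (5/2, 23/3)
  seg 5: right by d6 = 9/2 → (7, 23/3)
  seg 6: right by d1 = 17 → (24, 23/3)
  seg 7: down by d6 = 9/2 → (24, 19/6)
  seg 8: down by d9 = 1/6 → (24, 3)

d6 = 9/2
d7 = 10
d8 = -28/5
d9 = 1/6
d10 = 137/5
d11 = 107/3
d12 = 223/60
d13 = 5/2
endpoint = (24, 3)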